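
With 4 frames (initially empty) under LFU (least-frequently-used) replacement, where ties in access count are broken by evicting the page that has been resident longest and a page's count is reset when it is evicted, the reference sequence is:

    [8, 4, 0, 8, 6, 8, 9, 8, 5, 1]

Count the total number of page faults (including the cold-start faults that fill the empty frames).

7

8 → fault, frames [8]
4 → fault, frames [8, 4]
0 → fault, frames [8, 4, 0]
8 → hit
6 → fault, frames [8, 4, 0, 6]
8 → hit
9 → fault, evict 4, frames [8, 0, 6, 9]
8 → hit
5 → fault, evict 0, frames [8, 6, 9, 5]
1 → fault, evict 6, frames [8, 9, 5, 1]
Page faults: 7.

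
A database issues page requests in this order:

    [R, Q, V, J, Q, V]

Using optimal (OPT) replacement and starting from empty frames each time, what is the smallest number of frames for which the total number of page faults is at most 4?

3

f=1: 6 faults
f=2: 5 faults
f=3: 4 faults
f=4: 4 faults
Smallest f with faults ≤ 4 is 3.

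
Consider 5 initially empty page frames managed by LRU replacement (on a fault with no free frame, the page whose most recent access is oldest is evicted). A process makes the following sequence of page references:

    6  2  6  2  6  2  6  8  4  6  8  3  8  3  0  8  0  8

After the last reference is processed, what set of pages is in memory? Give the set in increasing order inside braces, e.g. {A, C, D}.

{0, 3, 4, 6, 8}

6 → miss, frames (6)
2 → miss, frames (6 2)
6 → hit
2 → hit
6 → hit
2 → hit
6 → hit
8 → miss, frames (2 6 8)
4 → miss, frames (2 6 8 4)
6 → hit
8 → hit
3 → miss, frames (2 4 6 8 3)
8 → hit
3 → hit
0 → miss, evict 2, frames (4 6 8 3 0)
8 → hit
0 → hit
8 → hit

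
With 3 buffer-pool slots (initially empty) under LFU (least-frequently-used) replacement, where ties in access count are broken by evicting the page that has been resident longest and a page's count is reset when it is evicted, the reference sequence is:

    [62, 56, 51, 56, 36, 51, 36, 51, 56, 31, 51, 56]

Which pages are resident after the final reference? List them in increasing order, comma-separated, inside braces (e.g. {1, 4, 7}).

{31, 51, 56}

62: miss, frames [62]
56: miss, frames [62, 56]
51: miss, frames [62, 56, 51]
56: hit
36: miss, evict 62, frames [56, 51, 36]
51: hit
36: hit
51: hit
56: hit
31: miss, evict 36, frames [56, 51, 31]
51: hit
56: hit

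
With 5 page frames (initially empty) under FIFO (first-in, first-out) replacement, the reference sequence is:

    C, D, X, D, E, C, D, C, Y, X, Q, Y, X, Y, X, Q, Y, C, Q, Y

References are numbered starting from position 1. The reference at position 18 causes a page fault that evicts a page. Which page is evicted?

pos 1: C → miss, frames {C}
pos 2: D → miss, frames {C,D}
pos 3: X → miss, frames {C,D,X}
pos 4: D → hit
pos 5: E → miss, frames {C,D,X,E}
pos 6: C → hit
pos 7: D → hit
pos 8: C → hit
pos 9: Y → miss, frames {C,D,X,E,Y}
pos 10: X → hit
pos 11: Q → miss, evict C, frames {D,X,E,Y,Q}
pos 12: Y → hit
pos 13: X → hit
pos 14: Y → hit
pos 15: X → hit
pos 16: Q → hit
pos 17: Y → hit
pos 18: C → miss, evict D, frames {X,E,Y,Q,C}
At position 18, page D is evicted.

D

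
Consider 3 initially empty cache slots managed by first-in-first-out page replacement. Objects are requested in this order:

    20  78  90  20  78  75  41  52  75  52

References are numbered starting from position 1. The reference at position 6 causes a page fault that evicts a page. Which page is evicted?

20

pos 1: 20 -> fault, frames (20)
pos 2: 78 -> fault, frames (20 78)
pos 3: 90 -> fault, frames (20 78 90)
pos 4: 20 -> hit
pos 5: 78 -> hit
pos 6: 75 -> fault, evict 20, frames (78 90 75)
At position 6, page 20 is evicted.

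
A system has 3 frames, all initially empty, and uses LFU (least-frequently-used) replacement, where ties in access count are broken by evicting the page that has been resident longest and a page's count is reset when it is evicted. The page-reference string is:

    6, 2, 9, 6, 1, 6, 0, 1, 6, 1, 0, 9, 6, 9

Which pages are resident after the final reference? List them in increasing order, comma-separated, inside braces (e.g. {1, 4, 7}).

6 -> miss, frames (6)
2 -> miss, frames (6 2)
9 -> miss, frames (6 2 9)
6 -> hit
1 -> miss, evict 2, frames (6 9 1)
6 -> hit
0 -> miss, evict 9, frames (6 1 0)
1 -> hit
6 -> hit
1 -> hit
0 -> hit
9 -> miss, evict 0, frames (6 1 9)
6 -> hit
9 -> hit

{1, 6, 9}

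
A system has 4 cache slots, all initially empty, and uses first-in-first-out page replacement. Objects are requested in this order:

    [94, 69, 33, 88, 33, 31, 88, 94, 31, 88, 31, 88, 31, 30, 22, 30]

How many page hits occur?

8

94: miss, frames {94}
69: miss, frames {94,69}
33: miss, frames {94,69,33}
88: miss, frames {94,69,33,88}
33: hit
31: miss, evict 94, frames {69,33,88,31}
88: hit
94: miss, evict 69, frames {33,88,31,94}
31: hit
88: hit
31: hit
88: hit
31: hit
30: miss, evict 33, frames {88,31,94,30}
22: miss, evict 88, frames {31,94,30,22}
30: hit
Hits: 8.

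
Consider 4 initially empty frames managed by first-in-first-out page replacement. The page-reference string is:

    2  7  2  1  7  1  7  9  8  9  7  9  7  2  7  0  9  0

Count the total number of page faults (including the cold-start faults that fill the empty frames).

2: fault, frames (2)
7: fault, frames (2 7)
2: hit
1: fault, frames (2 7 1)
7: hit
1: hit
7: hit
9: fault, frames (2 7 1 9)
8: fault, evict 2, frames (7 1 9 8)
9: hit
7: hit
9: hit
7: hit
2: fault, evict 7, frames (1 9 8 2)
7: fault, evict 1, frames (9 8 2 7)
0: fault, evict 9, frames (8 2 7 0)
9: fault, evict 8, frames (2 7 0 9)
0: hit
Page faults: 9.

9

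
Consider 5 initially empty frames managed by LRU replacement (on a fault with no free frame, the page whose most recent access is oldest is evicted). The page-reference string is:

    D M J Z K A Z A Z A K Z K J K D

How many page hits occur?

9

D: fault, frames (D)
M: fault, frames (D M)
J: fault, frames (D M J)
Z: fault, frames (D M J Z)
K: fault, frames (D M J Z K)
A: fault, evict D, frames (M J Z K A)
Z: hit
A: hit
Z: hit
A: hit
K: hit
Z: hit
K: hit
J: hit
K: hit
D: fault, evict M, frames (A Z J K D)
Hits: 9.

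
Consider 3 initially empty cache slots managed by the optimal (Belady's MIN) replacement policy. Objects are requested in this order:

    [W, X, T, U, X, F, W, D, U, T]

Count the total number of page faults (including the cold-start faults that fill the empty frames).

7

W -> miss, frames (W)
X -> miss, frames (W X)
T -> miss, frames (W X T)
U -> miss, evict T, frames (W X U)
X -> hit
F -> miss, evict X, frames (W U F)
W -> hit
D -> miss, evict F, frames (W U D)
U -> hit
T -> miss, evict D, frames (W U T)
Page faults: 7.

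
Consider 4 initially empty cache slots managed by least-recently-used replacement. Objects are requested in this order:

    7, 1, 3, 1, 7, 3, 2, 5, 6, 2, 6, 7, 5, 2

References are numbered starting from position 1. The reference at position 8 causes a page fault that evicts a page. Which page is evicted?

pos 1: 7 -> fault, frames (7)
pos 2: 1 -> fault, frames (7 1)
pos 3: 3 -> fault, frames (7 1 3)
pos 4: 1 -> hit
pos 5: 7 -> hit
pos 6: 3 -> hit
pos 7: 2 -> fault, frames (1 7 3 2)
pos 8: 5 -> fault, evict 1, frames (7 3 2 5)
At position 8, page 1 is evicted.

1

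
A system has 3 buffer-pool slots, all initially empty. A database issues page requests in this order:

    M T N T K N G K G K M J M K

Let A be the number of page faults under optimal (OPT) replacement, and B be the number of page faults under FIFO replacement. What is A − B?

Under OPT: F F F . F . F . . . . F . . → 6 faults.
Under FIFO: F F F . F . F . . . F F . F → 8 faults.
A − B = 6 − 8 = -2.

-2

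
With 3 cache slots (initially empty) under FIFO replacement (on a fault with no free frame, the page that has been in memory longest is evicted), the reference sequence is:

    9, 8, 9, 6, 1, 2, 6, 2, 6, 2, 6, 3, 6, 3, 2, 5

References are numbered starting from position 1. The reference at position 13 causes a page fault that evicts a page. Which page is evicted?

pos 1: 9 -> miss, frames (9)
pos 2: 8 -> miss, frames (9 8)
pos 3: 9 -> hit
pos 4: 6 -> miss, frames (9 8 6)
pos 5: 1 -> miss, evict 9, frames (8 6 1)
pos 6: 2 -> miss, evict 8, frames (6 1 2)
pos 7: 6 -> hit
pos 8: 2 -> hit
pos 9: 6 -> hit
pos 10: 2 -> hit
pos 11: 6 -> hit
pos 12: 3 -> miss, evict 6, frames (1 2 3)
pos 13: 6 -> miss, evict 1, frames (2 3 6)
At position 13, page 1 is evicted.

1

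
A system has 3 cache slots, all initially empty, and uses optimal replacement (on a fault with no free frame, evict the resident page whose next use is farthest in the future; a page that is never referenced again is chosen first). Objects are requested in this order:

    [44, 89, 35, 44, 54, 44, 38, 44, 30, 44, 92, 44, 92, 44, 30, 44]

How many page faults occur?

7

44: miss, frames (44)
89: miss, frames (44 89)
35: miss, frames (44 89 35)
44: hit
54: miss, evict 35, frames (44 89 54)
44: hit
38: miss, evict 54, frames (44 89 38)
44: hit
30: miss, evict 38, frames (44 89 30)
44: hit
92: miss, evict 89, frames (44 30 92)
44: hit
92: hit
44: hit
30: hit
44: hit
Page faults: 7.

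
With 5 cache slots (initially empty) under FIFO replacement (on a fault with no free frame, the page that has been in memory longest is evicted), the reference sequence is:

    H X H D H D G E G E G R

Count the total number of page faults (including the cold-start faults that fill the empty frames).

6

H -> miss, frames {H}
X -> miss, frames {H,X}
H -> hit
D -> miss, frames {H,X,D}
H -> hit
D -> hit
G -> miss, frames {H,X,D,G}
E -> miss, frames {H,X,D,G,E}
G -> hit
E -> hit
G -> hit
R -> miss, evict H, frames {X,D,G,E,R}
Page faults: 6.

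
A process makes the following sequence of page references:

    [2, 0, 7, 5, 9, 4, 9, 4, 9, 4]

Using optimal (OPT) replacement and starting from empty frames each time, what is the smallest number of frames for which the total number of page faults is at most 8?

f=1: 10 faults
f=2: 6 faults
f=3: 6 faults
f=4: 6 faults
f=5: 6 faults
f=6: 6 faults
Smallest f with faults ≤ 8 is 2.

2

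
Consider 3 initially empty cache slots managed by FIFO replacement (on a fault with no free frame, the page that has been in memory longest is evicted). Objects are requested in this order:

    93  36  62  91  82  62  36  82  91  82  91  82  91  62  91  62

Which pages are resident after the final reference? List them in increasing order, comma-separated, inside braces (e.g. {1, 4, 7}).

93 -> fault, frames {93}
36 -> fault, frames {93,36}
62 -> fault, frames {93,36,62}
91 -> fault, evict 93, frames {36,62,91}
82 -> fault, evict 36, frames {62,91,82}
62 -> hit
36 -> fault, evict 62, frames {91,82,36}
82 -> hit
91 -> hit
82 -> hit
91 -> hit
82 -> hit
91 -> hit
62 -> fault, evict 91, frames {82,36,62}
91 -> fault, evict 82, frames {36,62,91}
62 -> hit

{36, 62, 91}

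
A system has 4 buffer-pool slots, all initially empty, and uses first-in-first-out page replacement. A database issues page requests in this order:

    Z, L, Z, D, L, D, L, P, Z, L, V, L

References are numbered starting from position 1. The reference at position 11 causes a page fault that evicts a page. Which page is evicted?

pos 1: Z → fault, frames {Z}
pos 2: L → fault, frames {Z,L}
pos 3: Z → hit
pos 4: D → fault, frames {Z,L,D}
pos 5: L → hit
pos 6: D → hit
pos 7: L → hit
pos 8: P → fault, frames {Z,L,D,P}
pos 9: Z → hit
pos 10: L → hit
pos 11: V → fault, evict Z, frames {L,D,P,V}
At position 11, page Z is evicted.

Z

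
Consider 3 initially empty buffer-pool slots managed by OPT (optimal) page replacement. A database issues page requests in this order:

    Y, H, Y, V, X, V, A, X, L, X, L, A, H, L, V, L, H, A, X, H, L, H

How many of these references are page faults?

10

Y → fault, frames (Y)
H → fault, frames (Y H)
Y → hit
V → fault, frames (Y H V)
X → fault, evict Y, frames (H V X)
V → hit
A → fault, evict V, frames (H X A)
X → hit
L → fault, evict H, frames (X A L)
X → hit
L → hit
A → hit
H → fault, evict X, frames (A L H)
L → hit
V → fault, evict A, frames (L H V)
L → hit
H → hit
A → fault, evict V, frames (L H A)
X → fault, evict A, frames (L H X)
H → hit
L → hit
H → hit
Page faults: 10.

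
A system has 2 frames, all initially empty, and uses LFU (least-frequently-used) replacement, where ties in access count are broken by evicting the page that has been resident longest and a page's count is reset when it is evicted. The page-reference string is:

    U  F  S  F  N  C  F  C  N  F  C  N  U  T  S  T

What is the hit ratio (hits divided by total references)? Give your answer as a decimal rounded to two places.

0.25

U → miss, frames (U)
F → miss, frames (U F)
S → miss, evict U, frames (F S)
F → hit
N → miss, evict S, frames (F N)
C → miss, evict N, frames (F C)
F → hit
C → hit
N → miss, evict C, frames (F N)
F → hit
C → miss, evict N, frames (F C)
N → miss, evict C, frames (F N)
U → miss, evict N, frames (F U)
T → miss, evict U, frames (F T)
S → miss, evict T, frames (F S)
T → miss, evict S, frames (F T)
Hits: 4 of 16 references → 4/16 = 0.2500.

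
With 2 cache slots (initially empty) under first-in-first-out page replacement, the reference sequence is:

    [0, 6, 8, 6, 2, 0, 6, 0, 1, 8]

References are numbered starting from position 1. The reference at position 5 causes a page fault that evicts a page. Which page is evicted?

6

pos 1: 0 → fault, frames (0)
pos 2: 6 → fault, frames (0 6)
pos 3: 8 → fault, evict 0, frames (6 8)
pos 4: 6 → hit
pos 5: 2 → fault, evict 6, frames (8 2)
At position 5, page 6 is evicted.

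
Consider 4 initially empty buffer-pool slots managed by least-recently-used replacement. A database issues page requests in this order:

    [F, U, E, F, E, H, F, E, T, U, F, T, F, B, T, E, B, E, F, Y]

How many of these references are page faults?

F -> fault, frames (F)
U -> fault, frames (F U)
E -> fault, frames (F U E)
F -> hit
E -> hit
H -> fault, frames (U F E H)
F -> hit
E -> hit
T -> fault, evict U, frames (H F E T)
U -> fault, evict H, frames (F E T U)
F -> hit
T -> hit
F -> hit
B -> fault, evict E, frames (U T F B)
T -> hit
E -> fault, evict U, frames (F B T E)
B -> hit
E -> hit
F -> hit
Y -> fault, evict T, frames (B E F Y)
Page faults: 9.

9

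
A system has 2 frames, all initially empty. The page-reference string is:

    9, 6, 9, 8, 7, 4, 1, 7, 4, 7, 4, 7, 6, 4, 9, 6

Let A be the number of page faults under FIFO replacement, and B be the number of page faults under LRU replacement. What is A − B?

-2

Under FIFO: F F . F F F F F F . . . F . F . → 10 faults.
Under LRU: F F . F F F F F F . . . F F F F → 12 faults.
A − B = 10 − 12 = -2.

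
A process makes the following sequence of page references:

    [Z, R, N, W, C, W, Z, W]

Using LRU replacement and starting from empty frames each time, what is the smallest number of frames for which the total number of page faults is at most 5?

f=1: 8 faults
f=2: 6 faults
f=3: 6 faults
f=4: 6 faults
f=5: 5 faults
Smallest f with faults ≤ 5 is 5.

5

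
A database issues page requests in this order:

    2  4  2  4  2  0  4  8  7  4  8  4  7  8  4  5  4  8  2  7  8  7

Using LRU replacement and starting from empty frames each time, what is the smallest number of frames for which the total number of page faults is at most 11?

3

f=1: 22 faults
f=2: 16 faults
f=3: 8 faults
f=4: 8 faults
f=5: 7 faults
f=6: 6 faults
Smallest f with faults ≤ 11 is 3.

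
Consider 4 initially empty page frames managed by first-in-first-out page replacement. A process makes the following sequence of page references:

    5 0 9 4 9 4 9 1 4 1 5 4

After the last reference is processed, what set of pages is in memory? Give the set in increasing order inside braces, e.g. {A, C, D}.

5 → fault, frames [5]
0 → fault, frames [5, 0]
9 → fault, frames [5, 0, 9]
4 → fault, frames [5, 0, 9, 4]
9 → hit
4 → hit
9 → hit
1 → fault, evict 5, frames [0, 9, 4, 1]
4 → hit
1 → hit
5 → fault, evict 0, frames [9, 4, 1, 5]
4 → hit

{1, 4, 5, 9}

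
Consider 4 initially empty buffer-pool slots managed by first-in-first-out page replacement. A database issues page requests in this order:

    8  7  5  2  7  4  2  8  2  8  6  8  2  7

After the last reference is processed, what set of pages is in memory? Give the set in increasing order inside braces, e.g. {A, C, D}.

{4, 6, 7, 8}

8 → fault, frames (8)
7 → fault, frames (8 7)
5 → fault, frames (8 7 5)
2 → fault, frames (8 7 5 2)
7 → hit
4 → fault, evict 8, frames (7 5 2 4)
2 → hit
8 → fault, evict 7, frames (5 2 4 8)
2 → hit
8 → hit
6 → fault, evict 5, frames (2 4 8 6)
8 → hit
2 → hit
7 → fault, evict 2, frames (4 8 6 7)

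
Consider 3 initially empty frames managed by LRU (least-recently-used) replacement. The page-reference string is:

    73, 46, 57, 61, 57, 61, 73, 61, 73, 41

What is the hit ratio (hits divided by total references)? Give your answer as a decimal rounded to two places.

0.40

73: miss, frames (73)
46: miss, frames (73 46)
57: miss, frames (73 46 57)
61: miss, evict 73, frames (46 57 61)
57: hit
61: hit
73: miss, evict 46, frames (57 61 73)
61: hit
73: hit
41: miss, evict 57, frames (61 73 41)
Hits: 4 of 10 references → 4/10 = 0.4000.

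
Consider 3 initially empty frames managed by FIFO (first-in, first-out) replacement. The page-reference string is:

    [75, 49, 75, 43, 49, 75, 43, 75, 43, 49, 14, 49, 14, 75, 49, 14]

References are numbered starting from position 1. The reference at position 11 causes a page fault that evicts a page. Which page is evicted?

pos 1: 75 → miss, frames [75]
pos 2: 49 → miss, frames [75, 49]
pos 3: 75 → hit
pos 4: 43 → miss, frames [75, 49, 43]
pos 5: 49 → hit
pos 6: 75 → hit
pos 7: 43 → hit
pos 8: 75 → hit
pos 9: 43 → hit
pos 10: 49 → hit
pos 11: 14 → miss, evict 75, frames [49, 43, 14]
At position 11, page 75 is evicted.

75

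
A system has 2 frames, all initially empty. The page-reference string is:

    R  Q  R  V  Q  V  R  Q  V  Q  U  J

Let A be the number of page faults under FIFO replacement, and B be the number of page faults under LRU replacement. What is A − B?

-1

Under FIFO: F F . F . . F F F . F F → 8 faults.
Under LRU: F F . F F . F F F . F F → 9 faults.
A − B = 8 − 9 = -1.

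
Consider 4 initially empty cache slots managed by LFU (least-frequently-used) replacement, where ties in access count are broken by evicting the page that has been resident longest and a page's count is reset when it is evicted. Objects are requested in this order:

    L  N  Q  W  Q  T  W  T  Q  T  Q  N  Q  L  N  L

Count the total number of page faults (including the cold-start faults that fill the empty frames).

8

L -> fault, frames {L}
N -> fault, frames {L,N}
Q -> fault, frames {L,N,Q}
W -> fault, frames {L,N,Q,W}
Q -> hit
T -> fault, evict L, frames {N,Q,W,T}
W -> hit
T -> hit
Q -> hit
T -> hit
Q -> hit
N -> hit
Q -> hit
L -> fault, evict N, frames {Q,W,T,L}
N -> fault, evict L, frames {Q,W,T,N}
L -> fault, evict N, frames {Q,W,T,L}
Page faults: 8.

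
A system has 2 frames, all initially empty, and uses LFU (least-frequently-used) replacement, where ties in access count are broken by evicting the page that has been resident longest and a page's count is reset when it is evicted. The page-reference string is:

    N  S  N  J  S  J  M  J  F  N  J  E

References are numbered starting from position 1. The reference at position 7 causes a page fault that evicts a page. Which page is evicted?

J

pos 1: N -> fault, frames {N}
pos 2: S -> fault, frames {N,S}
pos 3: N -> hit
pos 4: J -> fault, evict S, frames {N,J}
pos 5: S -> fault, evict J, frames {N,S}
pos 6: J -> fault, evict S, frames {N,J}
pos 7: M -> fault, evict J, frames {N,M}
At position 7, page J is evicted.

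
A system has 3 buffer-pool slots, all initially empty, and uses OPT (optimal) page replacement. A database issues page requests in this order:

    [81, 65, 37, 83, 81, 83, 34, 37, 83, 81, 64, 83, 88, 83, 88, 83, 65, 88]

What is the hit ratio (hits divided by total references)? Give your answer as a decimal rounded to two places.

0.50

81: miss, frames (81)
65: miss, frames (81 65)
37: miss, frames (81 65 37)
83: miss, evict 65, frames (81 37 83)
81: hit
83: hit
34: miss, evict 81, frames (37 83 34)
37: hit
83: hit
81: miss, evict 34, frames (37 83 81)
64: miss, evict 81, frames (37 83 64)
83: hit
88: miss, evict 64, frames (37 83 88)
83: hit
88: hit
83: hit
65: miss, evict 83, frames (37 88 65)
88: hit
Hits: 9 of 18 references → 9/18 = 0.5000.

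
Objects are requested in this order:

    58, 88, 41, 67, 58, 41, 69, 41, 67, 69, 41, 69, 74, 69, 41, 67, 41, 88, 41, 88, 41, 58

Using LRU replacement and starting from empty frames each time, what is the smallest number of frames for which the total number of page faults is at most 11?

f=1: 22 faults
f=2: 15 faults
f=3: 11 faults
f=4: 8 faults
f=5: 8 faults
f=6: 6 faults
Smallest f with faults ≤ 11 is 3.

3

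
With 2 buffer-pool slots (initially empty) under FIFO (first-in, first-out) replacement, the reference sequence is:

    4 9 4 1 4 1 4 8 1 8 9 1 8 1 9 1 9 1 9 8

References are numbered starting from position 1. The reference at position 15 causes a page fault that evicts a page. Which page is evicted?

8

pos 1: 4 → fault, frames (4)
pos 2: 9 → fault, frames (4 9)
pos 3: 4 → hit
pos 4: 1 → fault, evict 4, frames (9 1)
pos 5: 4 → fault, evict 9, frames (1 4)
pos 6: 1 → hit
pos 7: 4 → hit
pos 8: 8 → fault, evict 1, frames (4 8)
pos 9: 1 → fault, evict 4, frames (8 1)
pos 10: 8 → hit
pos 11: 9 → fault, evict 8, frames (1 9)
pos 12: 1 → hit
pos 13: 8 → fault, evict 1, frames (9 8)
pos 14: 1 → fault, evict 9, frames (8 1)
pos 15: 9 → fault, evict 8, frames (1 9)
At position 15, page 8 is evicted.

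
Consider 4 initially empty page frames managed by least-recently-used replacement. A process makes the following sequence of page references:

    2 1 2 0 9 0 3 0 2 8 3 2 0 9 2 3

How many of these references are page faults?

7

2 → fault, frames [2]
1 → fault, frames [2, 1]
2 → hit
0 → fault, frames [1, 2, 0]
9 → fault, frames [1, 2, 0, 9]
0 → hit
3 → fault, evict 1, frames [2, 9, 0, 3]
0 → hit
2 → hit
8 → fault, evict 9, frames [3, 0, 2, 8]
3 → hit
2 → hit
0 → hit
9 → fault, evict 8, frames [3, 2, 0, 9]
2 → hit
3 → hit
Page faults: 7.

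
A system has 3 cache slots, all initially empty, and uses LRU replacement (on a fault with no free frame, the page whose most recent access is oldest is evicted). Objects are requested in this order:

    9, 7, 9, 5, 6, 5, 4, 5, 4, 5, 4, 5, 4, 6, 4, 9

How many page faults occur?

6

9: fault, frames [9]
7: fault, frames [9, 7]
9: hit
5: fault, frames [7, 9, 5]
6: fault, evict 7, frames [9, 5, 6]
5: hit
4: fault, evict 9, frames [6, 5, 4]
5: hit
4: hit
5: hit
4: hit
5: hit
4: hit
6: hit
4: hit
9: fault, evict 5, frames [6, 4, 9]
Page faults: 6.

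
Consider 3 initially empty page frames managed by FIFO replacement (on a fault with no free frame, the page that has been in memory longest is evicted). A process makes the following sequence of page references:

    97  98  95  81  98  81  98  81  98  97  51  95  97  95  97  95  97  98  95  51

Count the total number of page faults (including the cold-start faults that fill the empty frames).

8

97: fault, frames {97}
98: fault, frames {97,98}
95: fault, frames {97,98,95}
81: fault, evict 97, frames {98,95,81}
98: hit
81: hit
98: hit
81: hit
98: hit
97: fault, evict 98, frames {95,81,97}
51: fault, evict 95, frames {81,97,51}
95: fault, evict 81, frames {97,51,95}
97: hit
95: hit
97: hit
95: hit
97: hit
98: fault, evict 97, frames {51,95,98}
95: hit
51: hit
Page faults: 8.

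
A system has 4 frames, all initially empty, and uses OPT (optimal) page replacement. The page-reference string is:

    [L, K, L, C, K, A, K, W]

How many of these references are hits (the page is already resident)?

3

L: miss, frames {L}
K: miss, frames {L,K}
L: hit
C: miss, frames {L,K,C}
K: hit
A: miss, frames {L,K,C,A}
K: hit
W: miss, evict A, frames {L,K,C,W}
Hits: 3.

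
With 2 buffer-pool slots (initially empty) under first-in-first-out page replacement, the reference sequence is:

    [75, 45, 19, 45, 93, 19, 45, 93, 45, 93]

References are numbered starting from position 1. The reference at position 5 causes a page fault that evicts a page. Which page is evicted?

45

pos 1: 75 -> fault, frames {75}
pos 2: 45 -> fault, frames {75,45}
pos 3: 19 -> fault, evict 75, frames {45,19}
pos 4: 45 -> hit
pos 5: 93 -> fault, evict 45, frames {19,93}
At position 5, page 45 is evicted.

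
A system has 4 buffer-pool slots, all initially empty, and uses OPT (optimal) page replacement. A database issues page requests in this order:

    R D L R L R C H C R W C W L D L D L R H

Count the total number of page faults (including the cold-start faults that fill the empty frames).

8

R: fault, frames (R)
D: fault, frames (R D)
L: fault, frames (R D L)
R: hit
L: hit
R: hit
C: fault, frames (R D L C)
H: fault, evict D, frames (R L C H)
C: hit
R: hit
W: fault, evict H, frames (R L C W)
C: hit
W: hit
L: hit
D: fault, evict W, frames (R L C D)
L: hit
D: hit
L: hit
R: hit
H: fault, evict D, frames (R L C H)
Page faults: 8.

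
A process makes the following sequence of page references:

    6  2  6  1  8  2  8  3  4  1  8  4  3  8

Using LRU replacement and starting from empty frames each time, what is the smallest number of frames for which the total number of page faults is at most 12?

2

f=1: 14 faults
f=2: 12 faults
f=3: 10 faults
f=4: 7 faults
f=5: 6 faults
f=6: 6 faults
Smallest f with faults ≤ 12 is 2.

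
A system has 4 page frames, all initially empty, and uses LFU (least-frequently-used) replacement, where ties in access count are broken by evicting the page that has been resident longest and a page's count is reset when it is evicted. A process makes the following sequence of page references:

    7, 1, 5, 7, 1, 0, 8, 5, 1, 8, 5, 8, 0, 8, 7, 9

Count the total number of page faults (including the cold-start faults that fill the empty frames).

7 → miss, frames {7}
1 → miss, frames {7,1}
5 → miss, frames {7,1,5}
7 → hit
1 → hit
0 → miss, frames {7,1,5,0}
8 → miss, evict 5, frames {7,1,0,8}
5 → miss, evict 0, frames {7,1,8,5}
1 → hit
8 → hit
5 → hit
8 → hit
0 → miss, evict 7, frames {1,8,5,0}
8 → hit
7 → miss, evict 0, frames {1,8,5,7}
9 → miss, evict 7, frames {1,8,5,9}
Page faults: 9.

9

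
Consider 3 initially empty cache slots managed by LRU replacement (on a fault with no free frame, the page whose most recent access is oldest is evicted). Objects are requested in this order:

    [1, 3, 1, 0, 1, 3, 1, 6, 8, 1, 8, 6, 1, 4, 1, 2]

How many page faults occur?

7

1 -> miss, frames {1}
3 -> miss, frames {1,3}
1 -> hit
0 -> miss, frames {3,1,0}
1 -> hit
3 -> hit
1 -> hit
6 -> miss, evict 0, frames {3,1,6}
8 -> miss, evict 3, frames {1,6,8}
1 -> hit
8 -> hit
6 -> hit
1 -> hit
4 -> miss, evict 8, frames {6,1,4}
1 -> hit
2 -> miss, evict 6, frames {4,1,2}
Page faults: 7.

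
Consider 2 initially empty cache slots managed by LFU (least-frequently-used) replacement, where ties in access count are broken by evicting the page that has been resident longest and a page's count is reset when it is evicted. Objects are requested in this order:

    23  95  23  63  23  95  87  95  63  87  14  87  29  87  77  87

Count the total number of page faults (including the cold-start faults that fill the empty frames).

14

23 → fault, frames (23)
95 → fault, frames (23 95)
23 → hit
63 → fault, evict 95, frames (23 63)
23 → hit
95 → fault, evict 63, frames (23 95)
87 → fault, evict 95, frames (23 87)
95 → fault, evict 87, frames (23 95)
63 → fault, evict 95, frames (23 63)
87 → fault, evict 63, frames (23 87)
14 → fault, evict 87, frames (23 14)
87 → fault, evict 14, frames (23 87)
29 → fault, evict 87, frames (23 29)
87 → fault, evict 29, frames (23 87)
77 → fault, evict 87, frames (23 77)
87 → fault, evict 77, frames (23 87)
Page faults: 14.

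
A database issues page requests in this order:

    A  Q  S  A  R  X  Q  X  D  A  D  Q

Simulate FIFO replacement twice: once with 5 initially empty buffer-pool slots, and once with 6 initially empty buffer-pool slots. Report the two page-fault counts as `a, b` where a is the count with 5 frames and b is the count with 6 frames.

8, 6

5 frames: F F F . F F . . F F . F → 8 faults.
6 frames: F F F . F F . . F . . . → 6 faults.
6 < 8: adding a frame reduced faults, as is typical.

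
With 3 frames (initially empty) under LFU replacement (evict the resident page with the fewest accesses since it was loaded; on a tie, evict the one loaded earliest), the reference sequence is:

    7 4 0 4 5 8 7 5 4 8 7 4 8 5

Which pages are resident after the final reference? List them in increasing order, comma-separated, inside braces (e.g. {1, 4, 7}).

{4, 5, 8}

7 → fault, frames (7)
4 → fault, frames (7 4)
0 → fault, frames (7 4 0)
4 → hit
5 → fault, evict 7, frames (4 0 5)
8 → fault, evict 0, frames (4 5 8)
7 → fault, evict 5, frames (4 8 7)
5 → fault, evict 8, frames (4 7 5)
4 → hit
8 → fault, evict 7, frames (4 5 8)
7 → fault, evict 5, frames (4 8 7)
4 → hit
8 → hit
5 → fault, evict 7, frames (4 8 5)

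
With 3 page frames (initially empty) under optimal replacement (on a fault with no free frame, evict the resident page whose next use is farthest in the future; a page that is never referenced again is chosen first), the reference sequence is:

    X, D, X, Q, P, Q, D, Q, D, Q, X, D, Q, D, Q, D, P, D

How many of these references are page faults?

X -> fault, frames {X}
D -> fault, frames {X,D}
X -> hit
Q -> fault, frames {X,D,Q}
P -> fault, evict X, frames {D,Q,P}
Q -> hit
D -> hit
Q -> hit
D -> hit
Q -> hit
X -> fault, evict P, frames {D,Q,X}
D -> hit
Q -> hit
D -> hit
Q -> hit
D -> hit
P -> fault, evict X, frames {D,Q,P}
D -> hit
Page faults: 6.

6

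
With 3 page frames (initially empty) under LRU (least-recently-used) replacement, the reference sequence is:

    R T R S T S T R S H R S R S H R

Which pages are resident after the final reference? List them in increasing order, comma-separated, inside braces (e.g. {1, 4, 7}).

R -> fault, frames {R}
T -> fault, frames {R,T}
R -> hit
S -> fault, frames {T,R,S}
T -> hit
S -> hit
T -> hit
R -> hit
S -> hit
H -> fault, evict T, frames {R,S,H}
R -> hit
S -> hit
R -> hit
S -> hit
H -> hit
R -> hit

{H, R, S}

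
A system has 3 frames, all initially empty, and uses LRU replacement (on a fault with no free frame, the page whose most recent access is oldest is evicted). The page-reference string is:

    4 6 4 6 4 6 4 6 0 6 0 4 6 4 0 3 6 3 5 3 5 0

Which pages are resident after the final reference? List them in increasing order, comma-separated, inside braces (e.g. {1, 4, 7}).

4 -> miss, frames {4}
6 -> miss, frames {4,6}
4 -> hit
6 -> hit
4 -> hit
6 -> hit
4 -> hit
6 -> hit
0 -> miss, frames {4,6,0}
6 -> hit
0 -> hit
4 -> hit
6 -> hit
4 -> hit
0 -> hit
3 -> miss, evict 6, frames {4,0,3}
6 -> miss, evict 4, frames {0,3,6}
3 -> hit
5 -> miss, evict 0, frames {6,3,5}
3 -> hit
5 -> hit
0 -> miss, evict 6, frames {3,5,0}

{0, 3, 5}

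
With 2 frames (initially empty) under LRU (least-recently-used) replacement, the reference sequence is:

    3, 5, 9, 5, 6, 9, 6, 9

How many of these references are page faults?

3 → fault, frames (3)
5 → fault, frames (3 5)
9 → fault, evict 3, frames (5 9)
5 → hit
6 → fault, evict 9, frames (5 6)
9 → fault, evict 5, frames (6 9)
6 → hit
9 → hit
Page faults: 5.

5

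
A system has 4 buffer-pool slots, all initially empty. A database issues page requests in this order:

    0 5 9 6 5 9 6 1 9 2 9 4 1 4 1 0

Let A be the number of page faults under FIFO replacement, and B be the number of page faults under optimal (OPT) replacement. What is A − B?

Under FIFO: F F F F . . . F . F . F . . . F → 8 faults.
Under OPT: F F F F . . . F . F . F . . . . → 7 faults.
A − B = 8 − 7 = 1.

1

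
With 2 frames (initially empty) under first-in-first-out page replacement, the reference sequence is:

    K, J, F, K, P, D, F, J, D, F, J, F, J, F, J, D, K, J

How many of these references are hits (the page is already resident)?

4

K: fault, frames {K}
J: fault, frames {K,J}
F: fault, evict K, frames {J,F}
K: fault, evict J, frames {F,K}
P: fault, evict F, frames {K,P}
D: fault, evict K, frames {P,D}
F: fault, evict P, frames {D,F}
J: fault, evict D, frames {F,J}
D: fault, evict F, frames {J,D}
F: fault, evict J, frames {D,F}
J: fault, evict D, frames {F,J}
F: hit
J: hit
F: hit
J: hit
D: fault, evict F, frames {J,D}
K: fault, evict J, frames {D,K}
J: fault, evict D, frames {K,J}
Hits: 4.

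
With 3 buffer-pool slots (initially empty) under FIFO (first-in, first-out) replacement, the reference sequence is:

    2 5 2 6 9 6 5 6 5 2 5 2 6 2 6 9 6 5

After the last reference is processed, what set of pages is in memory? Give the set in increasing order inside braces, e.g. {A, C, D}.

2: miss, frames [2]
5: miss, frames [2, 5]
2: hit
6: miss, frames [2, 5, 6]
9: miss, evict 2, frames [5, 6, 9]
6: hit
5: hit
6: hit
5: hit
2: miss, evict 5, frames [6, 9, 2]
5: miss, evict 6, frames [9, 2, 5]
2: hit
6: miss, evict 9, frames [2, 5, 6]
2: hit
6: hit
9: miss, evict 2, frames [5, 6, 9]
6: hit
5: hit

{5, 6, 9}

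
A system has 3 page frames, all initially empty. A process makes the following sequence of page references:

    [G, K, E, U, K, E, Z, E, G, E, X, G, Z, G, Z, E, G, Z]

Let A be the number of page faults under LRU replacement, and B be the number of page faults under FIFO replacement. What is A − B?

-2

Under LRU: F F F F . . F . F . F . F . . F . . → 9 faults.
Under FIFO: F F F F . . F . F F F . F F . F . . → 11 faults.
A − B = 9 − 11 = -2.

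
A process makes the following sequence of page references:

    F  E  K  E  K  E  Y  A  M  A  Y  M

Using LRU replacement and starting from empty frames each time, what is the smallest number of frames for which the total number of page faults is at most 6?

3

f=1: 12 faults
f=2: 8 faults
f=3: 6 faults
f=4: 6 faults
f=5: 6 faults
f=6: 6 faults
Smallest f with faults ≤ 6 is 3.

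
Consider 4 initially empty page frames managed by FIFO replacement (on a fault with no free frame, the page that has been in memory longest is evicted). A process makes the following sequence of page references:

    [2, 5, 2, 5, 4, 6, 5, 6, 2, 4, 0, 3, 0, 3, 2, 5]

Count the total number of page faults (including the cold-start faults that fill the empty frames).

8

2 -> fault, frames {2}
5 -> fault, frames {2,5}
2 -> hit
5 -> hit
4 -> fault, frames {2,5,4}
6 -> fault, frames {2,5,4,6}
5 -> hit
6 -> hit
2 -> hit
4 -> hit
0 -> fault, evict 2, frames {5,4,6,0}
3 -> fault, evict 5, frames {4,6,0,3}
0 -> hit
3 -> hit
2 -> fault, evict 4, frames {6,0,3,2}
5 -> fault, evict 6, frames {0,3,2,5}
Page faults: 8.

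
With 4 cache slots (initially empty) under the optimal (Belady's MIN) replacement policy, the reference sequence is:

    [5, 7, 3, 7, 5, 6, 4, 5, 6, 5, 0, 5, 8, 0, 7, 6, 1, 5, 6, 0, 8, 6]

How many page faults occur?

9

5 -> miss, frames {5}
7 -> miss, frames {5,7}
3 -> miss, frames {5,7,3}
7 -> hit
5 -> hit
6 -> miss, frames {5,7,3,6}
4 -> miss, evict 3, frames {5,7,6,4}
5 -> hit
6 -> hit
5 -> hit
0 -> miss, evict 4, frames {5,7,6,0}
5 -> hit
8 -> miss, evict 5, frames {7,6,0,8}
0 -> hit
7 -> hit
6 -> hit
1 -> miss, evict 7, frames {6,0,8,1}
5 -> miss, evict 1, frames {6,0,8,5}
6 -> hit
0 -> hit
8 -> hit
6 -> hit
Page faults: 9.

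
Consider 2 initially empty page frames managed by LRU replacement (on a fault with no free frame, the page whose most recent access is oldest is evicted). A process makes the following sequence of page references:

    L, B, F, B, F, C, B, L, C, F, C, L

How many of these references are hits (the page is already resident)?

3

L → fault, frames (L)
B → fault, frames (L B)
F → fault, evict L, frames (B F)
B → hit
F → hit
C → fault, evict B, frames (F C)
B → fault, evict F, frames (C B)
L → fault, evict C, frames (B L)
C → fault, evict B, frames (L C)
F → fault, evict L, frames (C F)
C → hit
L → fault, evict F, frames (C L)
Hits: 3.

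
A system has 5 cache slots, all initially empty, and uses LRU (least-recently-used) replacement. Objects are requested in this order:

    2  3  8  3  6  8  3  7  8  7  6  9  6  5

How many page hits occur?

7

2 -> fault, frames (2)
3 -> fault, frames (2 3)
8 -> fault, frames (2 3 8)
3 -> hit
6 -> fault, frames (2 8 3 6)
8 -> hit
3 -> hit
7 -> fault, frames (2 6 8 3 7)
8 -> hit
7 -> hit
6 -> hit
9 -> fault, evict 2, frames (3 8 7 6 9)
6 -> hit
5 -> fault, evict 3, frames (8 7 9 6 5)
Hits: 7.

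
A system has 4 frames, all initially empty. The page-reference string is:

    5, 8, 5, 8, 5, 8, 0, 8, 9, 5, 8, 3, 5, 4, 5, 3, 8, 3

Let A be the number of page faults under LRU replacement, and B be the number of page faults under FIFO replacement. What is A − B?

Under LRU: F F . . . . F . F . . F . F . . . . → 6 faults.
Under FIFO: F F . . . . F . F . . F F F . . F . → 8 faults.
A − B = 6 − 8 = -2.

-2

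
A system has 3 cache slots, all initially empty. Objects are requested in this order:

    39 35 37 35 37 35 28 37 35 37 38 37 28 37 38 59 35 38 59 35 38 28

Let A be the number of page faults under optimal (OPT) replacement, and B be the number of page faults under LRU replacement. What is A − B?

-1

Under OPT: F F F . . . F . . . F . . . . F F . . . . F → 8 faults.
Under LRU: F F F . . . F . . . F . F . . F F . . . . F → 9 faults.
A − B = 8 − 9 = -1.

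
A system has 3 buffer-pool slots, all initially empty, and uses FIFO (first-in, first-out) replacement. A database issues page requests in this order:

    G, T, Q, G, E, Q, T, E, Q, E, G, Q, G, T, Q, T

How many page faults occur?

7

G → fault, frames [G]
T → fault, frames [G, T]
Q → fault, frames [G, T, Q]
G → hit
E → fault, evict G, frames [T, Q, E]
Q → hit
T → hit
E → hit
Q → hit
E → hit
G → fault, evict T, frames [Q, E, G]
Q → hit
G → hit
T → fault, evict Q, frames [E, G, T]
Q → fault, evict E, frames [G, T, Q]
T → hit
Page faults: 7.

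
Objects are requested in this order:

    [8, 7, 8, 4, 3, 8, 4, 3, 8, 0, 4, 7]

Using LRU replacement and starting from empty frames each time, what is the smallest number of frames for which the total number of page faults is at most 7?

3

f=1: 12 faults
f=2: 11 faults
f=3: 7 faults
f=4: 6 faults
f=5: 5 faults
Smallest f with faults ≤ 7 is 3.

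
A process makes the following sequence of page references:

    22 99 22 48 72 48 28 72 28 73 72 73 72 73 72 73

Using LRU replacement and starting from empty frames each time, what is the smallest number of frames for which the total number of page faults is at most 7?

f=1: 16 faults
f=2: 8 faults
f=3: 6 faults
f=4: 6 faults
f=5: 6 faults
f=6: 6 faults
Smallest f with faults ≤ 7 is 3.

3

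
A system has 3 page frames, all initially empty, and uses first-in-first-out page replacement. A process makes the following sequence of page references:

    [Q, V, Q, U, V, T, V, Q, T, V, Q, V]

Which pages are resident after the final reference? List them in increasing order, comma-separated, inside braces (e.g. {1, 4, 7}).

{Q, T, V}

Q → fault, frames [Q]
V → fault, frames [Q, V]
Q → hit
U → fault, frames [Q, V, U]
V → hit
T → fault, evict Q, frames [V, U, T]
V → hit
Q → fault, evict V, frames [U, T, Q]
T → hit
V → fault, evict U, frames [T, Q, V]
Q → hit
V → hit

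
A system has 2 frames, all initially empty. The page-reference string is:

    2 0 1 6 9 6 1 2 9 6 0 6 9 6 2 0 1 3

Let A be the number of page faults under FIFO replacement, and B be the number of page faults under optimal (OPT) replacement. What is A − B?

Under FIFO: F F F F F . F F F F F . F F F F F F → 16 faults.
Under OPT: F F F F F . F F . F F . F . F F F F → 14 faults.
A − B = 16 − 14 = 2.

2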